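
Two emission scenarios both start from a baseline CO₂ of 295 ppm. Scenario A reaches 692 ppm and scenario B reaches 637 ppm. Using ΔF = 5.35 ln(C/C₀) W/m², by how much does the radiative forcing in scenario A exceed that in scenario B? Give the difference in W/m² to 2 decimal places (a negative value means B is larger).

ΔF_A = 5.35 ln(692/295) = 5.35 × 0.85261 = 4.5615 W/m².
ΔF_B = 5.35 ln(637/295) = 5.35 × 0.76979 = 4.1184 W/m².
Difference: 4.5615 − 4.1184 = 0.4431 W/m².

ΔF_A − ΔF_B = 0.44 W/m²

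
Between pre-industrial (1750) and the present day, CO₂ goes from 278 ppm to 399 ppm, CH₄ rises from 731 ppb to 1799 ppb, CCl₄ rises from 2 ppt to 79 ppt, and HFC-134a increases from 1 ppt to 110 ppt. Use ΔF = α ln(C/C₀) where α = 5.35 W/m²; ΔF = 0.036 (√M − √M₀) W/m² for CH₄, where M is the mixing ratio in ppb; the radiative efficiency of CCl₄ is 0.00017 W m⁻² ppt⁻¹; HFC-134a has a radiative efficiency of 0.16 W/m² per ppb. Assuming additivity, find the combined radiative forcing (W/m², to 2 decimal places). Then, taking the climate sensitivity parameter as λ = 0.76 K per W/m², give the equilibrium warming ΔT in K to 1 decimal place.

CO₂: 5.35 × ln(399/278) = 5.35 × ln(1.43525) = 5.35 × 0.36134 = 1.9332 W/m².
CH₄: 0.036 × (√1799 − √731) = 0.036 × (42.4146 − 27.0370) = 0.036 × 15.3776 = 0.5536 W/m².
CCl₄: ΔF = 0.00017 × (79 − 2) = 0.00017 × 77 = 0.0131 W/m².
HFC-134a: Δ = 110 − 1 = 109 ppt = 0.109 ppb; ΔF = 0.16 × 0.109 = 0.0174 W/m².
Total ΔF = 1.9332 + 0.5536 + 0.0131 + 0.0174 = 2.5173 W/m².
ΔT = λ ΔF = 0.76 × 2.52 = 1.9152 K.

ΔF = 2.52 W/m²; ΔT = 1.9 K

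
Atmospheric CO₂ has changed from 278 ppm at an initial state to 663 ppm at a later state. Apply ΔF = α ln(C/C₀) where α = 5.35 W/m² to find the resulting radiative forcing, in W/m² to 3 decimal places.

ΔF = 4.650 W/m²

CO₂: 5.35 × ln(663/278) = 5.35 × ln(2.38489) = 5.35 × 0.86915 = 4.6500 W/m².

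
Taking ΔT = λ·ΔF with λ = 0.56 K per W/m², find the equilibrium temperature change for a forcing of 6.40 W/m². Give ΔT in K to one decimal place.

ΔT = 3.6 K

ΔT = λ ΔF = 0.56 × 6.40 = 3.5840 K.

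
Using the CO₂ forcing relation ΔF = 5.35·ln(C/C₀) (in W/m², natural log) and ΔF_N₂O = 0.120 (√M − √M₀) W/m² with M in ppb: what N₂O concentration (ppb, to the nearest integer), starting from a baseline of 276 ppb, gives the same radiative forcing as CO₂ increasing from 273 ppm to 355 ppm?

M ≈ 802 ppb

CO₂ forcing: 5.35 × ln(355/273) = 5.35 × 0.262646 = 1.40516 W/m².
Set 0.120(√M − √276) = 1.40516: √M = 1.40516/0.120 + √276 = 11.7097 + 16.6132 = 28.3229.
M = (28.3229)² = 802.19 ppb.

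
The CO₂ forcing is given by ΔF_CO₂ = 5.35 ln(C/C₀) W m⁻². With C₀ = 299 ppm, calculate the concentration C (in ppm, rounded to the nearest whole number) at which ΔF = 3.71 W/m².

C ≈ 598 ppm

Set 5.35 ln(C/299) = 3.71, so ln(C/299) = 3.71/5.35 = 0.69346.
Then C/299 = e^0.69346 = 2.00063, giving C = 299 × 2.00063 = 598.19 ppm.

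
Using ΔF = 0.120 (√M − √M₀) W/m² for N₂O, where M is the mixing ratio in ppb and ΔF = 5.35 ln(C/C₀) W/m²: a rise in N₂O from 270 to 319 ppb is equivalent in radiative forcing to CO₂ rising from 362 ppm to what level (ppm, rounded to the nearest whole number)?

N₂O forcing: 0.120 × (√319 − √270) = 0.120 × (17.8606 − 16.4317) = 0.120 × 1.4289 = 0.17147 W/m².
Set 5.35 ln(C/362) = 0.17147: ln(C/362) = 0.17147/5.35 = 0.03205, so C = 362 × e^0.03205 = 362 × 1.03257 = 373.79 ppm.

C ≈ 374 ppm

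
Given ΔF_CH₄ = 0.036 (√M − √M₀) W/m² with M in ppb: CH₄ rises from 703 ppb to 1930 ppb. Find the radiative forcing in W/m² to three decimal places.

ΔF = 0.627 W/m²

CH₄: 0.036 × (√1930 − √703) = 0.036 × (43.9318 − 26.5141) = 0.036 × 17.4177 = 0.6270 W/m².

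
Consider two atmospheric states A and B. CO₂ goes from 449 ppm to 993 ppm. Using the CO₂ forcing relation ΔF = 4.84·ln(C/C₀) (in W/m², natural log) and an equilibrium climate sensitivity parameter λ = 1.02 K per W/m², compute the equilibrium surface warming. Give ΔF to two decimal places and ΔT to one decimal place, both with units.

ΔF = 3.84 W/m²; ΔT = 3.9 K

CO₂: 4.84 × ln(993/449) = 4.84 × ln(2.21158) = 4.84 × 0.79371 = 3.8416 W/m².
ΔT = λ ΔF = 1.02 × 3.84 = 3.9168 K.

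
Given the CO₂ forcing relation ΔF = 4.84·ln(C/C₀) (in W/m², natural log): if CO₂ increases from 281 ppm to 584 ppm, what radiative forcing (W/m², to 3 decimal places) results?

CO₂: 4.84 × ln(584/281) = 4.84 × ln(2.07829) = 4.84 × 0.73155 = 3.5407 W/m².

ΔF = 3.541 W/m²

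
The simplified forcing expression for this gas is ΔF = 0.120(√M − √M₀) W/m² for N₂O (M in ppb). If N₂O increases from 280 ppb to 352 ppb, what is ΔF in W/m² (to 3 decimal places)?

N₂O: 0.120 × (√352 − √280) = 0.120 × (18.7617 − 16.7332) = 0.120 × 2.0285 = 0.2434 W/m².

ΔF = 0.243 W/m²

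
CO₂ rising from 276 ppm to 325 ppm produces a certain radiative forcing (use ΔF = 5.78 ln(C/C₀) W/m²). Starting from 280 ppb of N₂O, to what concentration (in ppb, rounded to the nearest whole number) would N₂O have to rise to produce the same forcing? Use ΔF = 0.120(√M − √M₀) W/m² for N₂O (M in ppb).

M ≈ 605 ppb

CO₂ forcing: 5.78 × ln(325/276) = 5.78 × 0.163424 = 0.94459 W/m².
Set 0.120(√M − √280) = 0.94459: √M = 0.94459/0.120 + √280 = 7.8716 + 16.7332 = 24.6048.
M = (24.6048)² = 605.40 ppb.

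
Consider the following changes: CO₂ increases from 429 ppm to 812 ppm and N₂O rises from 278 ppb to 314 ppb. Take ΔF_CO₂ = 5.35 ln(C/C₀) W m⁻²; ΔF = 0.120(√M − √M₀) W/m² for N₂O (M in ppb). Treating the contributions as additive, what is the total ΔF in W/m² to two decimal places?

CO₂: 5.35 × ln(812/429) = 5.35 × ln(1.89277) = 5.35 × 0.63804 = 3.4135 W/m².
N₂O: 0.120 × (√314 − √278) = 0.120 × (17.7200 − 16.6733) = 0.120 × 1.0467 = 0.1256 W/m².
Total ΔF = 3.4135 + 0.1256 = 3.5391 W/m².

ΔF = 3.54 W/m²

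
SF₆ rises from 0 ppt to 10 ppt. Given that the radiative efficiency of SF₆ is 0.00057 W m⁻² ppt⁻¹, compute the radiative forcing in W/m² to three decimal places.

ΔF = 0.006 W/m²

SF₆: ΔF = 0.00057 × (10 − 0) = 0.00057 × 10 = 0.0057 W/m².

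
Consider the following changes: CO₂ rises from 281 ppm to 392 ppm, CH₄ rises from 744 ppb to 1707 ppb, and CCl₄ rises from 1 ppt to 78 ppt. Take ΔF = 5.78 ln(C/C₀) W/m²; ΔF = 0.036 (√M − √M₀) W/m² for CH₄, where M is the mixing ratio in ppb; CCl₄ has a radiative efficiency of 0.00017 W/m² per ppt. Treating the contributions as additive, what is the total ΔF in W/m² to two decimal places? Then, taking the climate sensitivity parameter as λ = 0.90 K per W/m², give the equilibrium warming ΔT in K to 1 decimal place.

ΔF = 2.44 W/m²; ΔT = 2.2 K

CO₂: 5.78 × ln(392/281) = 5.78 × ln(1.39502) = 5.78 × 0.33291 = 1.9242 W/m².
CH₄: 0.036 × (√1707 − √744) = 0.036 × (41.3159 − 27.2764) = 0.036 × 14.0395 = 0.5054 W/m².
CCl₄: ΔF = 0.00017 × (78 − 1) = 0.00017 × 77 = 0.0131 W/m².
Total ΔF = 1.9242 + 0.5054 + 0.0131 = 2.4427 W/m².
ΔT = λ ΔF = 0.90 × 2.44 = 2.1960 K.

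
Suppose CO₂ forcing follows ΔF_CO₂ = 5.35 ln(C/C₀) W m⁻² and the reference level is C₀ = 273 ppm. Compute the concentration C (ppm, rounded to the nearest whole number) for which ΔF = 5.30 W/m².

C ≈ 735 ppm

Set 5.35 ln(C/273) = 5.30, so ln(C/273) = 5.30/5.35 = 0.99065.
Then C/273 = e^0.99065 = 2.69298, giving C = 273 × 2.69298 = 735.18 ppm.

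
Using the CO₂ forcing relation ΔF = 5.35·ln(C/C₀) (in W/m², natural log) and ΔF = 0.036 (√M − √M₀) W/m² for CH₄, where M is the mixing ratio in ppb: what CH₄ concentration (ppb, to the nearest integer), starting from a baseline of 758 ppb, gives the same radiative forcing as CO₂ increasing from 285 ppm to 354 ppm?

M ≈ 3570 ppb

CO₂ forcing: 5.35 × ln(354/285) = 5.35 × 0.216808 = 1.15992 W/m².
Set 0.036(√M − √758) = 1.15992: √M = 1.15992/0.036 + √758 = 32.2200 + 27.5318 = 59.7518.
M = (59.7518)² = 3570.28 ppb.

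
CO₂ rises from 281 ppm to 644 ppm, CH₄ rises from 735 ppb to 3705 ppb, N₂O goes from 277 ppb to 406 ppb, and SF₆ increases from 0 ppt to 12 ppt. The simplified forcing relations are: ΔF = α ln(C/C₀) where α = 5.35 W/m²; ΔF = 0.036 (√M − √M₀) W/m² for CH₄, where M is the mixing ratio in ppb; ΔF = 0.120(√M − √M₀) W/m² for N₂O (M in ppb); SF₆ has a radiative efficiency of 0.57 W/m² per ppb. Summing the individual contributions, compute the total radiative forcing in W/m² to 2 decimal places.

ΔF = 6.08 W/m²

CO₂: 5.35 × ln(644/281) = 5.35 × ln(2.29181) = 5.35 × 0.82934 = 4.4370 W/m².
CH₄: 0.036 × (√3705 − √735) = 0.036 × (60.8687 − 27.1109) = 0.036 × 33.7578 = 1.2153 W/m².
N₂O: 0.120 × (√406 − √277) = 0.120 × (20.1494 − 16.6433) = 0.120 × 3.5061 = 0.4207 W/m².
SF₆: Δ = 12 − 0 = 12 ppt = 0.012 ppb; ΔF = 0.57 × 0.012 = 0.0068 W/m².
Total ΔF = 4.4370 + 1.2153 + 0.4207 + 0.0068 = 6.0798 W/m².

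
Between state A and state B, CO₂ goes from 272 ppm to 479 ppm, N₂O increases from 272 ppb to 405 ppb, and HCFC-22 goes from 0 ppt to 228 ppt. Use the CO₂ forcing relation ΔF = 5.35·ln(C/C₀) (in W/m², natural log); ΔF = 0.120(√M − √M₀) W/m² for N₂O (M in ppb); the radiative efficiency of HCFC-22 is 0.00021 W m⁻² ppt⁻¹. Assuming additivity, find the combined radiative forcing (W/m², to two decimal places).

CO₂: 5.35 × ln(479/272) = 5.35 × ln(1.76103) = 5.35 × 0.56590 = 3.0276 W/m².
N₂O: 0.120 × (√405 − √272) = 0.120 × (20.1246 − 16.4924) = 0.120 × 3.6322 = 0.4359 W/m².
HCFC-22: ΔF = 0.00021 × (228 − 0) = 0.00021 × 228 = 0.0479 W/m².
Total ΔF = 3.0276 + 0.4359 + 0.0479 = 3.5114 W/m².

ΔF = 3.51 W/m²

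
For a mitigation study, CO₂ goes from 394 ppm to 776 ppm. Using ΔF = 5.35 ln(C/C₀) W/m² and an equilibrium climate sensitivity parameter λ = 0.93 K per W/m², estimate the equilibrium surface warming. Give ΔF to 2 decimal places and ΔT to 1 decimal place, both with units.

ΔF = 3.63 W/m²; ΔT = 3.4 K

CO₂: 5.35 × ln(776/394) = 5.35 × ln(1.96954) = 5.35 × 0.67780 = 3.6262 W/m².
ΔT = λ ΔF = 0.93 × 3.63 = 3.3759 K.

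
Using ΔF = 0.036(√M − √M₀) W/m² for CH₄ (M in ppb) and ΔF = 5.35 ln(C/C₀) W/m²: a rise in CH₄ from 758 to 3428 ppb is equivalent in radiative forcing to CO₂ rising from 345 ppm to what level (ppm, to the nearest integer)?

C ≈ 425 ppm

CH₄ forcing: 0.036 × (√3428 − √758) = 0.036 × (58.5491 − 27.5318) = 0.036 × 31.0173 = 1.11662 W/m².
Set 5.35 ln(C/345) = 1.11662: ln(C/345) = 1.11662/5.35 = 0.20871, so C = 345 × e^0.20871 = 345 × 1.23209 = 425.07 ppm.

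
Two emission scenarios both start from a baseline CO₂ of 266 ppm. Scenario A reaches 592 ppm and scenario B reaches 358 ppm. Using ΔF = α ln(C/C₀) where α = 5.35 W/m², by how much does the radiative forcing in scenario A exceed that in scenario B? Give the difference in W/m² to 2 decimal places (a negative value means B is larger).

ΔF_A − ΔF_B = 2.69 W/m²

ΔF_A = 5.35 ln(592/266) = 5.35 × 0.80001 = 4.2801 W/m².
ΔF_B = 5.35 ln(358/266) = 5.35 × 0.29704 = 1.5892 W/m².
Difference: 4.2801 − 1.5892 = 2.6909 W/m².
(Equivalently, ΔF_A − ΔF_B = 5.35 ln(592/358) = 5.35 × 0.50297 = 2.6909 W/m².)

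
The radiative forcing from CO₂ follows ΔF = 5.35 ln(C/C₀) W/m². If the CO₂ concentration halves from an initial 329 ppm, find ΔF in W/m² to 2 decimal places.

ΔF = 5.35 × ln(0.5) = 5.35 × -0.69315 = -3.7084 W/m².

ΔF = -3.71 W/m²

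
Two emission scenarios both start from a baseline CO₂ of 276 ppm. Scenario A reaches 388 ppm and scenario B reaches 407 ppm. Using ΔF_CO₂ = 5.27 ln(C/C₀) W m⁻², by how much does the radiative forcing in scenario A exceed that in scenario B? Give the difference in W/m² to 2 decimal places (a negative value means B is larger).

ΔF_A = 5.27 ln(388/276) = 5.27 × 0.34060 = 1.7950 W/m².
ΔF_B = 5.27 ln(407/276) = 5.27 × 0.38841 = 2.0469 W/m².
Difference: 1.7950 − 2.0469 = -0.2519 W/m².

ΔF_A − ΔF_B = -0.25 W/m²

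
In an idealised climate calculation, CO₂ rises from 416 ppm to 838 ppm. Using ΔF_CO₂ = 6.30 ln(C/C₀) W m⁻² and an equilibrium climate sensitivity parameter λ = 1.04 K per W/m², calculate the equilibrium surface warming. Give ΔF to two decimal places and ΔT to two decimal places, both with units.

CO₂: 6.30 × ln(838/416) = 6.30 × ln(2.01442) = 6.30 × 0.70033 = 4.4121 W/m².
ΔT = λ ΔF = 1.04 × 4.41 = 4.5864 K.

ΔF = 4.41 W/m²; ΔT = 4.59 K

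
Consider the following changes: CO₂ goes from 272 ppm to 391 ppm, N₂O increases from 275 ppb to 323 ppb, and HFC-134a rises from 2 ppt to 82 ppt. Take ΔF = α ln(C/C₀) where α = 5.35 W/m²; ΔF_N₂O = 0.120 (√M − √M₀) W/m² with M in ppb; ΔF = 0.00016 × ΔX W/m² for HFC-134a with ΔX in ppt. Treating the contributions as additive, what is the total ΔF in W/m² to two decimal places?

CO₂: 5.35 × ln(391/272) = 5.35 × ln(1.43750) = 5.35 × 0.36291 = 1.9416 W/m².
N₂O: 0.120 × (√323 − √275) = 0.120 × (17.9722 − 16.5831) = 0.120 × 1.3891 = 0.1667 W/m².
HFC-134a: ΔF = 0.00016 × (82 − 2) = 0.00016 × 80 = 0.0128 W/m².
Total ΔF = 1.9416 + 0.1667 + 0.0128 = 2.1211 W/m².

ΔF = 2.12 W/m²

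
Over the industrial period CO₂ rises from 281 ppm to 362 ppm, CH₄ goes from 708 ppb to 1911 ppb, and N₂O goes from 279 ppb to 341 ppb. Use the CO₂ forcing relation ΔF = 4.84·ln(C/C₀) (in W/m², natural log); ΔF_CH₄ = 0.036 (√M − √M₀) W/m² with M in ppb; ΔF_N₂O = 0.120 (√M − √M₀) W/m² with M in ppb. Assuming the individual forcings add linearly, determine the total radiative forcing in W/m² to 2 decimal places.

CO₂: 4.84 × ln(362/281) = 4.84 × ln(1.28826) = 4.84 × 0.25329 = 1.2259 W/m².
CH₄: 0.036 × (√1911 − √708) = 0.036 × (43.7150 − 26.6083) = 0.036 × 17.1067 = 0.6158 W/m².
N₂O: 0.120 × (√341 − √279) = 0.120 × (18.4662 − 16.7033) = 0.120 × 1.7629 = 0.2115 W/m².
Total ΔF = 1.2259 + 0.6158 + 0.2115 = 2.0532 W/m².

ΔF = 2.05 W/m²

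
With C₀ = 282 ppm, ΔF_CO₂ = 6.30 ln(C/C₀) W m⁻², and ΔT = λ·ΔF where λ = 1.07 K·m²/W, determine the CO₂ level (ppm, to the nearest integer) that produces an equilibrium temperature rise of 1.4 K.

Required forcing: ΔF = ΔT/λ = 1.4/1.07 = 1.3084 W/m².
Then ln(C/282) = ΔF/6.30 = 1.3084/6.30 = 0.20768.
So C = 282 × e^0.20768 = 282 × 1.23082 = 347.09 ppm.

C ≈ 347 ppm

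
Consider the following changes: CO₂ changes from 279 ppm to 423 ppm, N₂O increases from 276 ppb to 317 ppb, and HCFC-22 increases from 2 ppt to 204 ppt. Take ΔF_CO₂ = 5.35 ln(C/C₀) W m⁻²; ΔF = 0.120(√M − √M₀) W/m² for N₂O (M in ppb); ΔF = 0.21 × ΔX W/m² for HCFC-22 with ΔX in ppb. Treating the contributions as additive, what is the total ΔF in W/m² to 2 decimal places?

ΔF = 2.41 W/m²

CO₂: 5.35 × ln(423/279) = 5.35 × ln(1.51613) = 5.35 × 0.41616 = 2.2265 W/m².
N₂O: 0.120 × (√317 − √276) = 0.120 × (17.8045 − 16.6132) = 0.120 × 1.1913 = 0.1430 W/m².
HCFC-22: Δ = 204 − 2 = 202 ppt = 0.202 ppb; ΔF = 0.21 × 0.202 = 0.0424 W/m².
Total ΔF = 2.2265 + 0.1430 + 0.0424 = 2.4119 W/m².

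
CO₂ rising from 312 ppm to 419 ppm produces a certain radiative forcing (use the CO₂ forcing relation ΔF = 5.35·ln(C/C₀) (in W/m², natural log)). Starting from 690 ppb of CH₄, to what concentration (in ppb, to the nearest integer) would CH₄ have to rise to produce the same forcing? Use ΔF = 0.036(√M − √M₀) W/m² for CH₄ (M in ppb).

CO₂ forcing: 5.35 × ln(419/312) = 5.35 × 0.294868 = 1.57754 W/m².
Set 0.036(√M − √690) = 1.57754: √M = 1.57754/0.036 + √690 = 43.8206 + 26.2679 = 70.0885.
M = (70.0885)² = 4912.40 ppb.

M ≈ 4912 ppb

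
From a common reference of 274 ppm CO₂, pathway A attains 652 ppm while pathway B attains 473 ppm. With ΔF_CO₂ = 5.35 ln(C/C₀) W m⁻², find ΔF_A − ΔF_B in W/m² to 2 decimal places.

ΔF_A = 5.35 ln(652/274) = 5.35 × 0.86692 = 4.6380 W/m².
ΔF_B = 5.35 ln(473/274) = 5.35 × 0.54597 = 2.9209 W/m².
Difference: 4.6380 − 2.9209 = 1.7171 W/m².
(Equivalently, ΔF_A − ΔF_B = 5.35 ln(652/473) = 5.35 × 0.32095 = 1.7171 W/m².)

ΔF_A − ΔF_B = 1.72 W/m²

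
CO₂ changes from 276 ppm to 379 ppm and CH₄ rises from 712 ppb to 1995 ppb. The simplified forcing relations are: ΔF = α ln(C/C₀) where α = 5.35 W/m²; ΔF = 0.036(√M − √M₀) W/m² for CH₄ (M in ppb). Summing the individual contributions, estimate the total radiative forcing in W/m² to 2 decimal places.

CO₂: 5.35 × ln(379/276) = 5.35 × ln(1.37319) = 5.35 × 0.31714 = 1.6967 W/m².
CH₄: 0.036 × (√1995 − √712) = 0.036 × (44.6654 − 26.6833) = 0.036 × 17.9821 = 0.6474 W/m².
Total ΔF = 1.6967 + 0.6474 = 2.3441 W/m².

ΔF = 2.34 W/m²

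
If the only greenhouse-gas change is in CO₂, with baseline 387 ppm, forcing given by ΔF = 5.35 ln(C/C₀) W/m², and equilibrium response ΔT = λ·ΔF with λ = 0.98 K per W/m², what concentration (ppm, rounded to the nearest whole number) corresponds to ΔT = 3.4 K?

Required forcing: ΔF = ΔT/λ = 3.4/0.98 = 3.4694 W/m².
Then ln(C/387) = ΔF/5.35 = 3.4694/5.35 = 0.64849.
So C = 387 × e^0.64849 = 387 × 1.91265 = 740.20 ppm.

C ≈ 740 ppm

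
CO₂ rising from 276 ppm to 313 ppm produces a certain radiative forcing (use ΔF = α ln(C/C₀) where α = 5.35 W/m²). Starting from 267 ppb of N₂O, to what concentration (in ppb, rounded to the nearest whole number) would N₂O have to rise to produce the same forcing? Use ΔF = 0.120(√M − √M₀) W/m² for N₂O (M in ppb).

M ≈ 482 ppb

CO₂ forcing: 5.35 × ln(313/276) = 5.35 × 0.125802 = 0.67304 W/m².
Set 0.120(√M − √267) = 0.67304: √M = 0.67304/0.120 + √267 = 5.6087 + 16.3401 = 21.9488.
M = (21.9488)² = 481.75 ppb.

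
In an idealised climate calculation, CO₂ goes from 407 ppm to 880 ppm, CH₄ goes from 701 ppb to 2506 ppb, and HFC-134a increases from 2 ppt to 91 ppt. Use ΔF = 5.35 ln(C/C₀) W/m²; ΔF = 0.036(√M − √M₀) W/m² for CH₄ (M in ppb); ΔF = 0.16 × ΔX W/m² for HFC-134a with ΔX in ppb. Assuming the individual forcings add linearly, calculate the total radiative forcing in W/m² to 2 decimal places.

ΔF = 4.99 W/m²

CO₂: 5.35 × ln(880/407) = 5.35 × ln(2.16216) = 5.35 × 0.77111 = 4.1254 W/m².
CH₄: 0.036 × (√2506 − √701) = 0.036 × (50.0600 − 26.4764) = 0.036 × 23.5836 = 0.8490 W/m².
HFC-134a: Δ = 91 − 2 = 89 ppt = 0.089 ppb; ΔF = 0.16 × 0.089 = 0.0142 W/m².
Total ΔF = 4.1254 + 0.8490 + 0.0142 = 4.9886 W/m².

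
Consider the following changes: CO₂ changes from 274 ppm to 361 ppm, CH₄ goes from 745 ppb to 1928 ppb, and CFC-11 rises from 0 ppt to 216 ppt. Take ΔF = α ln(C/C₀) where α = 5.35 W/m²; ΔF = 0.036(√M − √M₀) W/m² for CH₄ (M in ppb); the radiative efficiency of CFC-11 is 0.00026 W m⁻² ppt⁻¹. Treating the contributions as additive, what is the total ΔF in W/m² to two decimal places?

ΔF = 2.13 W/m²

CO₂: 5.35 × ln(361/274) = 5.35 × ln(1.31752) = 5.35 × 0.27575 = 1.4753 W/m².
CH₄: 0.036 × (√1928 − √745) = 0.036 × (43.9090 − 27.2947) = 0.036 × 16.6143 = 0.5981 W/m².
CFC-11: ΔF = 0.00026 × (216 − 0) = 0.00026 × 216 = 0.0562 W/m².
Total ΔF = 1.4753 + 0.5981 + 0.0562 = 2.1296 W/m².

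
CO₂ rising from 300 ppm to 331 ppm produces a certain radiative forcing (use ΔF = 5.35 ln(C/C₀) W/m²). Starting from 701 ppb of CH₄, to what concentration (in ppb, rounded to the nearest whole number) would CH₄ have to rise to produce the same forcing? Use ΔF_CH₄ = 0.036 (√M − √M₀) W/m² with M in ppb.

CO₂ forcing: 5.35 × ln(331/300) = 5.35 × 0.098336 = 0.52610 W/m².
Set 0.036(√M − √701) = 0.52610: √M = 0.52610/0.036 + √701 = 14.6139 + 26.4764 = 41.0903.
M = (41.0903)² = 1688.41 ppb.

M ≈ 1688 ppb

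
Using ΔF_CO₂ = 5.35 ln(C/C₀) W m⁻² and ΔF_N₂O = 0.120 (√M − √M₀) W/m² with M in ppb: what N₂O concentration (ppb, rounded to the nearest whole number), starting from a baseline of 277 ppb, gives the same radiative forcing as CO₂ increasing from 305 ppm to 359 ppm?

CO₂ forcing: 5.35 × ln(359/305) = 5.35 × 0.163011 = 0.87211 W/m².
Set 0.120(√M − √277) = 0.87211: √M = 0.87211/0.120 + √277 = 7.2676 + 16.6433 = 23.9109.
M = (23.9109)² = 571.73 ppb.

M ≈ 572 ppb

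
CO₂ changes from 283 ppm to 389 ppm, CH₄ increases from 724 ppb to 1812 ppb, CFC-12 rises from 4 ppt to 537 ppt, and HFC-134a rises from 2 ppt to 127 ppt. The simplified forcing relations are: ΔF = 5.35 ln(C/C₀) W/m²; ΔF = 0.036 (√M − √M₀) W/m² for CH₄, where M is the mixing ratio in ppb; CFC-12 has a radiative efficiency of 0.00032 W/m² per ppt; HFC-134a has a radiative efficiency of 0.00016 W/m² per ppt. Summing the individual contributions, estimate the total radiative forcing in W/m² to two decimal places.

CO₂: 5.35 × ln(389/283) = 5.35 × ln(1.37456) = 5.35 × 0.31813 = 1.7020 W/m².
CH₄: 0.036 × (√1812 − √724) = 0.036 × (42.5676 − 26.9072) = 0.036 × 15.6604 = 0.5638 W/m².
CFC-12: ΔF = 0.00032 × (537 − 4) = 0.00032 × 533 = 0.1706 W/m².
HFC-134a: ΔF = 0.00016 × (127 − 2) = 0.00016 × 125 = 0.0200 W/m².
Total ΔF = 1.7020 + 0.5638 + 0.1706 + 0.0200 = 2.4564 W/m².

ΔF = 2.46 W/m²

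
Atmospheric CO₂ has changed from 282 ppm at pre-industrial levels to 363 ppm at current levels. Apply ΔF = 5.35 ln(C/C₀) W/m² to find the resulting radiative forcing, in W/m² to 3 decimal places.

ΔF = 1.351 W/m²

CO₂: 5.35 × ln(363/282) = 5.35 × ln(1.28723) = 5.35 × 0.25249 = 1.3508 W/m².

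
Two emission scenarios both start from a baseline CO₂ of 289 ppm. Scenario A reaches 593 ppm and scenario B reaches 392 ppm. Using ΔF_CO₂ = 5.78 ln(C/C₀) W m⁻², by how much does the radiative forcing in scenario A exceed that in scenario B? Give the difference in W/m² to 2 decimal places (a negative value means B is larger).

ΔF_A = 5.78 ln(593/289) = 5.78 × 0.71877 = 4.1545 W/m².
ΔF_B = 5.78 ln(392/289) = 5.78 × 0.30484 = 1.7620 W/m².
Difference: 4.1545 − 1.7620 = 2.3925 W/m².
(Equivalently, ΔF_A − ΔF_B = 5.78 ln(593/392) = 5.78 × 0.41393 = 2.3925 W/m².)

ΔF_A − ΔF_B = 2.39 W/m²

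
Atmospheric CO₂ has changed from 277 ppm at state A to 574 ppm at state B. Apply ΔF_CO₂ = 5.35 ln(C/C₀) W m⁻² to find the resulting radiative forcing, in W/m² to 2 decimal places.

CO₂ absorption bands are partially saturated, so forcing scales with the logarithm of the concentration ratio.
CO₂: 5.35 × ln(574/277) = 5.35 × ln(2.07220) = 5.35 × 0.72861 = 3.8981 W/m².

ΔF = 3.90 W/m²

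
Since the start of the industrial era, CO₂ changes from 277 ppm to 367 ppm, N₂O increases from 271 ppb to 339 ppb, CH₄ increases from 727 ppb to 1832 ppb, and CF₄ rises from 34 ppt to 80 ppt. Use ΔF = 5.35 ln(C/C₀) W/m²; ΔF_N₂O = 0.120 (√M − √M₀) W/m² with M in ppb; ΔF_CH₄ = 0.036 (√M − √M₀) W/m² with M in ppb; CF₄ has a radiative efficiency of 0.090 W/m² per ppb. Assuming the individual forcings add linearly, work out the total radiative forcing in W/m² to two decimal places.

ΔF = 2.31 W/m²

CO₂: 5.35 × ln(367/277) = 5.35 × ln(1.32491) = 5.35 × 0.28134 = 1.5052 W/m².
N₂O: 0.120 × (√339 − √271) = 0.120 × (18.4120 − 16.4621) = 0.120 × 1.9499 = 0.2340 W/m².
CH₄: 0.036 × (√1832 − √727) = 0.036 × (42.8019 − 26.9629) = 0.036 × 15.8390 = 0.5702 W/m².
CF₄: Δ = 80 − 34 = 46 ppt = 0.046 ppb; ΔF = 0.090 × 0.046 = 0.0041 W/m².
Total ΔF = 1.5052 + 0.2340 + 0.5702 + 0.0041 = 2.3135 W/m².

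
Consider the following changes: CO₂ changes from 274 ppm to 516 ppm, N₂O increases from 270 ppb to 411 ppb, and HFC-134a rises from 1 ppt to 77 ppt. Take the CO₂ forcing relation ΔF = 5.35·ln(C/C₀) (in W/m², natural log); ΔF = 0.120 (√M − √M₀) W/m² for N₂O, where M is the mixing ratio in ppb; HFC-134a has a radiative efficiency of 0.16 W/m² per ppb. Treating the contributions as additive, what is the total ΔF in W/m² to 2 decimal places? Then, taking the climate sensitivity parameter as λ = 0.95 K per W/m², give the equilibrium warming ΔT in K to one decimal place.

CO₂: 5.35 × ln(516/274) = 5.35 × ln(1.88321) = 5.35 × 0.63298 = 3.3864 W/m².
N₂O: 0.120 × (√411 − √270) = 0.120 × (20.2731 − 16.4317) = 0.120 × 3.8414 = 0.4610 W/m².
HFC-134a: Δ = 77 − 1 = 76 ppt = 0.076 ppb; ΔF = 0.16 × 0.076 = 0.0122 W/m².
Total ΔF = 3.3864 + 0.4610 + 0.0122 = 3.8596 W/m².
ΔT = λ ΔF = 0.95 × 3.86 = 3.6670 K.

ΔF = 3.86 W/m²; ΔT = 3.7 K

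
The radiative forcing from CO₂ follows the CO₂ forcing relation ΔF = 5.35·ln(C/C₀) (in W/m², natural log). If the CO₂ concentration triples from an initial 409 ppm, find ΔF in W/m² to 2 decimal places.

ΔF = 5.35 × ln(3) = 5.35 × 1.09861 = 5.8776 W/m².

ΔF = 5.88 W/m²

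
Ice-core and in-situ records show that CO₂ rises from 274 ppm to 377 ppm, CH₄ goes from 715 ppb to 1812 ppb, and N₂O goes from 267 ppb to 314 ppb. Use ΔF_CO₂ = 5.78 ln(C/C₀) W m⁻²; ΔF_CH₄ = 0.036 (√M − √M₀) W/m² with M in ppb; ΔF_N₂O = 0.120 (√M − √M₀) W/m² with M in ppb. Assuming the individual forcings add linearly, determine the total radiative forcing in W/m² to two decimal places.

ΔF = 2.58 W/m²

CO₂: 5.78 × ln(377/274) = 5.78 × ln(1.37591) = 5.78 × 0.31912 = 1.8445 W/m².
CH₄: 0.036 × (√1812 − √715) = 0.036 × (42.5676 − 26.7395) = 0.036 × 15.8281 = 0.5698 W/m².
N₂O: 0.120 × (√314 − √267) = 0.120 × (17.7200 − 16.3401) = 0.120 × 1.3799 = 0.1656 W/m².
Total ΔF = 1.8445 + 0.5698 + 0.1656 = 2.5799 W/m².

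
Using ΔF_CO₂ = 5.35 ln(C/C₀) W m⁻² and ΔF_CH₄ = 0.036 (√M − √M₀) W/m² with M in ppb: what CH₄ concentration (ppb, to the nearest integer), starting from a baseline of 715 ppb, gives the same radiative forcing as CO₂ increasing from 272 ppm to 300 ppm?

M ≈ 1706 ppb

CO₂ forcing: 5.35 × ln(300/272) = 5.35 × 0.097980 = 0.52419 W/m².
Set 0.036(√M − √715) = 0.52419: √M = 0.52419/0.036 + √715 = 14.5608 + 26.7395 = 41.3003.
M = (41.3003)² = 1705.71 ppb.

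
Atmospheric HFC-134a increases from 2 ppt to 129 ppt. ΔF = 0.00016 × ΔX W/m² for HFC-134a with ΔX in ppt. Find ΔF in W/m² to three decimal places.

ΔF = 0.020 W/m²

HFC-134a: ΔF = 0.00016 × (129 − 2) = 0.00016 × 127 = 0.0203 W/m².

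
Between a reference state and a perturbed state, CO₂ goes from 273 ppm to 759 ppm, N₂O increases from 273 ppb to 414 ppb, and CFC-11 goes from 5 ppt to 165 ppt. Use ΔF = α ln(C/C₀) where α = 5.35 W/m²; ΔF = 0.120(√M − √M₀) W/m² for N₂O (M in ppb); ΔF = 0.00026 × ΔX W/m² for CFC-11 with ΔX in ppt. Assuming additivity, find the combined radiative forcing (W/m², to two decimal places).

CO₂: 5.35 × ln(759/273) = 5.35 × ln(2.78022) = 5.35 × 1.02253 = 5.4705 W/m².
N₂O: 0.120 × (√414 − √273) = 0.120 × (20.3470 − 16.5227) = 0.120 × 3.8243 = 0.4589 W/m².
CFC-11: ΔF = 0.00026 × (165 − 5) = 0.00026 × 160 = 0.0416 W/m².
Total ΔF = 5.4705 + 0.4589 + 0.0416 = 5.9710 W/m².

ΔF = 5.97 W/m²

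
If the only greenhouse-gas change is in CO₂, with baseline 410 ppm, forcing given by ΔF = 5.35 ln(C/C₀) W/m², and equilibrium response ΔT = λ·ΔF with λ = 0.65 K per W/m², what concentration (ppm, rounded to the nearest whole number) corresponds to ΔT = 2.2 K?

Required forcing: ΔF = ΔT/λ = 2.2/0.65 = 3.3846 W/m².
Then ln(C/410) = ΔF/5.35 = 3.3846/5.35 = 0.63264.
So C = 410 × e^0.63264 = 410 × 1.88257 = 771.85 ppm.

C ≈ 772 ppm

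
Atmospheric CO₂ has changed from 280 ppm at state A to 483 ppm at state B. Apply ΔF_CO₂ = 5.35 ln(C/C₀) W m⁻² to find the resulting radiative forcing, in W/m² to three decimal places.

CO₂: 5.35 × ln(483/280) = 5.35 × ln(1.72500) = 5.35 × 0.54523 = 2.9170 W/m².

ΔF = 2.917 W/m²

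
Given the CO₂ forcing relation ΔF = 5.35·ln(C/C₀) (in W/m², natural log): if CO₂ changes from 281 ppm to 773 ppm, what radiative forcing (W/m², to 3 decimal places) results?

ΔF = 5.414 W/m²

CO₂ absorption bands are partially saturated, so forcing scales with the logarithm of the concentration ratio.
CO₂: 5.35 × ln(773/281) = 5.35 × ln(2.75089) = 5.35 × 1.01192 = 5.4138 W/m².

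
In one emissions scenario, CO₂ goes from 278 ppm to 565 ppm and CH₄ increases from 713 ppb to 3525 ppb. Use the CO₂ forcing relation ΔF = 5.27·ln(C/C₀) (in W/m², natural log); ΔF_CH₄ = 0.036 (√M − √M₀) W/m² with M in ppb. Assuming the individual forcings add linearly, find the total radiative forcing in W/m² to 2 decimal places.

CO₂: 5.27 × ln(565/278) = 5.27 × ln(2.03237) = 5.27 × 0.70920 = 3.7375 W/m².
CH₄: 0.036 × (√3525 − √713) = 0.036 × (59.3717 − 26.7021) = 0.036 × 32.6696 = 1.1761 W/m².
Total ΔF = 3.7375 + 1.1761 = 4.9136 W/m².

ΔF = 4.91 W/m²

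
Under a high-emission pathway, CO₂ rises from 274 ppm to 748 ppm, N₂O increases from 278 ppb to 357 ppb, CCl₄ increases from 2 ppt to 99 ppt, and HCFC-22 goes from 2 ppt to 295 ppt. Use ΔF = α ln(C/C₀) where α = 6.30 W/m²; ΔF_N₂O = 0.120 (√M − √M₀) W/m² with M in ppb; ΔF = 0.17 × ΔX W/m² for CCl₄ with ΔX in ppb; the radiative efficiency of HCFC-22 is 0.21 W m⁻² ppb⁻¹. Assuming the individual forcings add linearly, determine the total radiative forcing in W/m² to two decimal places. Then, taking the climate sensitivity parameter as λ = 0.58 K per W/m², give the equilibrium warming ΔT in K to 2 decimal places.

ΔF = 6.67 W/m²; ΔT = 3.87 K

CO₂: 6.30 × ln(748/274) = 6.30 × ln(2.72993) = 6.30 × 1.00428 = 6.3270 W/m².
N₂O: 0.120 × (√357 − √278) = 0.120 × (18.8944 − 16.6733) = 0.120 × 2.2211 = 0.2665 W/m².
CCl₄: Δ = 99 − 2 = 97 ppt = 0.097 ppb; ΔF = 0.17 × 0.097 = 0.0165 W/m².
HCFC-22: Δ = 295 − 2 = 293 ppt = 0.293 ppb; ΔF = 0.21 × 0.293 = 0.0615 W/m².
Total ΔF = 6.3270 + 0.2665 + 0.0165 + 0.0615 = 6.6715 W/m².
ΔT = λ ΔF = 0.58 × 6.67 = 3.8686 K.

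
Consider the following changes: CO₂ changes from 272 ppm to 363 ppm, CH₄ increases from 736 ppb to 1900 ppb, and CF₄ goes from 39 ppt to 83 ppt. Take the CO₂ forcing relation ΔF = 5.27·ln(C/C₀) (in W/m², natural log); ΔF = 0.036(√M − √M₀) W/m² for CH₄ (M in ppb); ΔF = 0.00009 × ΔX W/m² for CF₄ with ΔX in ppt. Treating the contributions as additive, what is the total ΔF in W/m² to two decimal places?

ΔF = 2.12 W/m²

CO₂: 5.27 × ln(363/272) = 5.27 × ln(1.33456) = 5.27 × 0.28860 = 1.5209 W/m².
CH₄: 0.036 × (√1900 − √736) = 0.036 × (43.5890 − 27.1293) = 0.036 × 16.4597 = 0.5925 W/m².
CF₄: ΔF = 0.00009 × (83 − 39) = 0.00009 × 44 = 0.0040 W/m².
Total ΔF = 1.5209 + 0.5925 + 0.0040 = 2.1174 W/m².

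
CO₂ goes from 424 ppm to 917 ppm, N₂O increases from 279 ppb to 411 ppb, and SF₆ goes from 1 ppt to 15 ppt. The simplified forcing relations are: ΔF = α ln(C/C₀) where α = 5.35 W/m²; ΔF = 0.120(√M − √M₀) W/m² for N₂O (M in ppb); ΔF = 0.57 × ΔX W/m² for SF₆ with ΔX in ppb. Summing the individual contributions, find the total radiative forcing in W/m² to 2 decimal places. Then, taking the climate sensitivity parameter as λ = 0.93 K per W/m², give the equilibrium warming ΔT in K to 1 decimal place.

ΔF = 4.56 W/m²; ΔT = 4.2 K

CO₂: 5.35 × ln(917/424) = 5.35 × ln(2.16274) = 5.35 × 0.77138 = 4.1269 W/m².
N₂O: 0.120 × (√411 − √279) = 0.120 × (20.2731 − 16.7033) = 0.120 × 3.5698 = 0.4284 W/m².
SF₆: Δ = 15 − 1 = 14 ppt = 0.014 ppb; ΔF = 0.57 × 0.014 = 0.0080 W/m².
Total ΔF = 4.1269 + 0.4284 + 0.0080 = 4.5633 W/m².
ΔT = λ ΔF = 0.93 × 4.56 = 4.2408 K.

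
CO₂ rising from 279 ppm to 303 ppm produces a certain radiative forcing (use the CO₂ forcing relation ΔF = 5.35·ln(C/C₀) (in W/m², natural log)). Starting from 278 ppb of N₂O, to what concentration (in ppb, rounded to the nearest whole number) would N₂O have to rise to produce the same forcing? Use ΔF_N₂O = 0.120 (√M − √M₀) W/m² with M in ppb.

CO₂ forcing: 5.35 × ln(303/279) = 5.35 × 0.082521 = 0.44149 W/m².
Set 0.120(√M − √278) = 0.44149: √M = 0.44149/0.120 + √278 = 3.6791 + 16.6733 = 20.3524.
M = (20.3524)² = 414.22 ppb.

M ≈ 414 ppb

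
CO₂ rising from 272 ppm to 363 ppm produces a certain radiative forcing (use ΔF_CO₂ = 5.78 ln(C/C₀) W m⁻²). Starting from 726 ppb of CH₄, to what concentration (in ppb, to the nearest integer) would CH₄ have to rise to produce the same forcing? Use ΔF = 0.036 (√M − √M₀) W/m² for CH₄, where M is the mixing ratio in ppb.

M ≈ 5370 ppb

CO₂ forcing: 5.78 × ln(363/272) = 5.78 × 0.288601 = 1.66811 W/m².
Set 0.036(√M − √726) = 1.66811: √M = 1.66811/0.036 + √726 = 46.3364 + 26.9444 = 73.2808.
M = (73.2808)² = 5370.08 ppb.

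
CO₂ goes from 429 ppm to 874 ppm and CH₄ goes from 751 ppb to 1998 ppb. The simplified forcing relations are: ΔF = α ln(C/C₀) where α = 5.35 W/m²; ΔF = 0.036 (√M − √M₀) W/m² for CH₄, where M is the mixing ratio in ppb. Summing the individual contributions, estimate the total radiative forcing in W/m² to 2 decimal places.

ΔF = 4.43 W/m²

CO₂: 5.35 × ln(874/429) = 5.35 × ln(2.03730) = 5.35 × 0.71163 = 3.8072 W/m².
CH₄: 0.036 × (√1998 − √751) = 0.036 × (44.6990 − 27.4044) = 0.036 × 17.2946 = 0.6226 W/m².
Total ΔF = 3.8072 + 0.6226 = 4.4298 W/m².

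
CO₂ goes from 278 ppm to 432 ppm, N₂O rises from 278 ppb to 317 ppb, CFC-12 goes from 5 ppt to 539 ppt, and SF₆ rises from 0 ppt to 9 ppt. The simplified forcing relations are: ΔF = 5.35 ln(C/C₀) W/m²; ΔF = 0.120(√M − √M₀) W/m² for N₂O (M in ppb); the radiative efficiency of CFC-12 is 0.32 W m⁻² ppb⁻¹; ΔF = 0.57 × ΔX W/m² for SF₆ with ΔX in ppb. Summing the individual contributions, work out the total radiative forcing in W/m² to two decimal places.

CO₂: 5.35 × ln(432/278) = 5.35 × ln(1.55396) = 5.35 × 0.44081 = 2.3583 W/m².
N₂O: 0.120 × (√317 − √278) = 0.120 × (17.8045 − 16.6733) = 0.120 × 1.1312 = 0.1357 W/m².
CFC-12: Δ = 539 − 5 = 534 ppt = 0.534 ppb; ΔF = 0.32 × 0.534 = 0.1709 W/m².
SF₆: Δ = 9 − 0 = 9 ppt = 0.009 ppb; ΔF = 0.57 × 0.009 = 0.0051 W/m².
Total ΔF = 2.3583 + 0.1357 + 0.1709 + 0.0051 = 2.6700 W/m².

ΔF = 2.67 W/m²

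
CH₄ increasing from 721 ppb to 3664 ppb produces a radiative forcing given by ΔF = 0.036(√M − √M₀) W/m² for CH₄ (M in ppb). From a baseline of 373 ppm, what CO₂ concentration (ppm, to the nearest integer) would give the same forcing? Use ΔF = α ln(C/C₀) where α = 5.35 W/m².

CH₄ forcing: 0.036 × (√3664 − √721) = 0.036 × (60.5310 − 26.8514) = 0.036 × 33.6796 = 1.21247 W/m².
Set 5.35 ln(C/373) = 1.21247: ln(C/373) = 1.21247/5.35 = 0.22663, so C = 373 × e^0.22663 = 373 × 1.25437 = 467.88 ppm.

C ≈ 468 ppm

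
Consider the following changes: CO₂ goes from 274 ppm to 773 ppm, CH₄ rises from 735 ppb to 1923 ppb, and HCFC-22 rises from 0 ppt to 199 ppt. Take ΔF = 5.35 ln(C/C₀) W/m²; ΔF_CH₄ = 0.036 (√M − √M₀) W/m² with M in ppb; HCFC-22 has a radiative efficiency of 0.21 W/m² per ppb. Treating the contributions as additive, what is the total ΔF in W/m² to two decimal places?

CO₂: 5.35 × ln(773/274) = 5.35 × ln(2.82117) = 5.35 × 1.03715 = 5.5488 W/m².
CH₄: 0.036 × (√1923 − √735) = 0.036 × (43.8520 − 27.1109) = 0.036 × 16.7411 = 0.6027 W/m².
HCFC-22: Δ = 199 − 0 = 199 ppt = 0.199 ppb; ΔF = 0.21 × 0.199 = 0.0418 W/m².
Total ΔF = 5.5488 + 0.6027 + 0.0418 = 6.1933 W/m².

ΔF = 6.19 W/m²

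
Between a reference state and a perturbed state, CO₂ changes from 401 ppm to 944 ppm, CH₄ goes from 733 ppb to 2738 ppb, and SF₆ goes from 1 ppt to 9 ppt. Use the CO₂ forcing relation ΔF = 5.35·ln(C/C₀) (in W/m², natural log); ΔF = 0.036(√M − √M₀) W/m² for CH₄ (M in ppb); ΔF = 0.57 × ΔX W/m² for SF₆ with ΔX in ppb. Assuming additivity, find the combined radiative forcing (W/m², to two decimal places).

CO₂: 5.35 × ln(944/401) = 5.35 × ln(2.35411) = 5.35 × 0.85616 = 4.5805 W/m².
CH₄: 0.036 × (√2738 − √733) = 0.036 × (52.3259 − 27.0740) = 0.036 × 25.2519 = 0.9091 W/m².
SF₆: Δ = 9 − 1 = 8 ppt = 0.008 ppb; ΔF = 0.57 × 0.008 = 0.0046 W/m².
Total ΔF = 4.5805 + 0.9091 + 0.0046 = 5.4942 W/m².

ΔF = 5.49 W/m²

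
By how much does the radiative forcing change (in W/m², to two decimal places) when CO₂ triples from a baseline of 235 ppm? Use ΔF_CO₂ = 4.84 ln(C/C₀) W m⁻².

ΔF = 5.32 W/m²

Because the forcing depends only on the ratio C/C₀, the initial concentration does not enter.
ΔF = 4.84 × ln(3) = 4.84 × 1.09861 = 5.3173 W/m².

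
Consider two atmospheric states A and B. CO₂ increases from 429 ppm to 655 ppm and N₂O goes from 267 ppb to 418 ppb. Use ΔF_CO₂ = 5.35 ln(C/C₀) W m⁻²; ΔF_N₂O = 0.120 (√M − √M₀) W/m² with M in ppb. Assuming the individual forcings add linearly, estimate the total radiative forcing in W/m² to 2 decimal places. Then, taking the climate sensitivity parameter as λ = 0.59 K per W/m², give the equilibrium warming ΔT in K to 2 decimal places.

CO₂: 5.35 × ln(655/429) = 5.35 × ln(1.52681) = 5.35 × 0.42318 = 2.2640 W/m².
N₂O: 0.120 × (√418 − √267) = 0.120 × (20.4450 − 16.3401) = 0.120 × 4.1049 = 0.4926 W/m².
Total ΔF = 2.2640 + 0.4926 = 2.7566 W/m².
ΔT = λ ΔF = 0.59 × 2.76 = 1.6284 K.

ΔF = 2.76 W/m²; ΔT = 1.63 K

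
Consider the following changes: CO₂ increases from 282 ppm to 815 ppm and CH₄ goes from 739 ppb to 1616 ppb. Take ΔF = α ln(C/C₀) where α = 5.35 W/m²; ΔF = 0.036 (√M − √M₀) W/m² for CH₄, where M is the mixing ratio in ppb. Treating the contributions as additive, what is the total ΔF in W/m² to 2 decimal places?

ΔF = 6.15 W/m²

CO₂: 5.35 × ln(815/282) = 5.35 × ln(2.89007) = 5.35 × 1.06128 = 5.6778 W/m².
CH₄: 0.036 × (√1616 − √739) = 0.036 × (40.1995 − 27.1846) = 0.036 × 13.0149 = 0.4685 W/m².
Total ΔF = 5.6778 + 0.4685 = 6.1463 W/m².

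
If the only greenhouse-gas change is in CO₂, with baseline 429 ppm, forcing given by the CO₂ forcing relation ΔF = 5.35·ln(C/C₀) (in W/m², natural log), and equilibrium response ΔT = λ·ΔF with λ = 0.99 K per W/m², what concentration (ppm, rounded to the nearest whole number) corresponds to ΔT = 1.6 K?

C ≈ 580 ppm

Required forcing: ΔF = ΔT/λ = 1.6/0.99 = 1.6162 W/m².
Then ln(C/429) = ΔF/5.35 = 1.6162/5.35 = 0.30209.
So C = 429 × e^0.30209 = 429 × 1.35268 = 580.30 ppm.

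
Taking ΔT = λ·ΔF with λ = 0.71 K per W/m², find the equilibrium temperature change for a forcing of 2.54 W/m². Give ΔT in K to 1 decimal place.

ΔT = 1.8 K

ΔT = λ ΔF = 0.71 × 2.54 = 1.8034 K.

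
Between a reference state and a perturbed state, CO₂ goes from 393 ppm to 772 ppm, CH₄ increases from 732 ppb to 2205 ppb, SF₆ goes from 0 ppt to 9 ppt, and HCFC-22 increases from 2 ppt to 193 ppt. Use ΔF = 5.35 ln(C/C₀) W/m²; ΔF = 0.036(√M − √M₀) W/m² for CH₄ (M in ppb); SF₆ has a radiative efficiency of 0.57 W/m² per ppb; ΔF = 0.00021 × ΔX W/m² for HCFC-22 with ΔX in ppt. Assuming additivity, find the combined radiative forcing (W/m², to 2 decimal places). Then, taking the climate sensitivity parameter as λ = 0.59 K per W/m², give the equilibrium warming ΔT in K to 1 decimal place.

ΔF = 4.37 W/m²; ΔT = 2.6 K

CO₂: 5.35 × ln(772/393) = 5.35 × ln(1.96438) = 5.35 × 0.67518 = 3.6122 W/m².
CH₄: 0.036 × (√2205 − √732) = 0.036 × (46.9574 − 27.0555) = 0.036 × 19.9019 = 0.7165 W/m².
SF₆: Δ = 9 − 0 = 9 ppt = 0.009 ppb; ΔF = 0.57 × 0.009 = 0.0051 W/m².
HCFC-22: ΔF = 0.00021 × (193 − 2) = 0.00021 × 191 = 0.0401 W/m².
Total ΔF = 3.6122 + 0.7165 + 0.0051 + 0.0401 = 4.3739 W/m².
ΔT = λ ΔF = 0.59 × 4.37 = 2.5783 K.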